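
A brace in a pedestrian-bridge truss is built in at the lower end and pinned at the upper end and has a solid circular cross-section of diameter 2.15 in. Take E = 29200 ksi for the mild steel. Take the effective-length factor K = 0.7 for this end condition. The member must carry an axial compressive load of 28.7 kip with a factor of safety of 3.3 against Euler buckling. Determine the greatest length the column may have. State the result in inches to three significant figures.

L_max ≈ 80.7 in

I = πd⁴/64 = π×2.15⁴/64 = 1.049 in⁴
Required critical load P_cr = n·P = 3.3 × 28.7 = 94.71 kip = 9.471×10^4 lb
From P_cr = π²EI/(K·L)²:  L = (1/K)·√(π²EI/P_cr) = (1/0.7)·√(π²×2.92×10^7×1.049/9.471×10^4)
L = 80.7 in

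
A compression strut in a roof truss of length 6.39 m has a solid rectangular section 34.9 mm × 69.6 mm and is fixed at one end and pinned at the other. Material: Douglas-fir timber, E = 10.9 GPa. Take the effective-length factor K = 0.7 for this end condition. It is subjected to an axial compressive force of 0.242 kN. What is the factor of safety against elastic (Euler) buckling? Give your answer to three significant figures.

n ≈ 5.48

Buckling occurs about the weak axis: I_min = h·b³/12 with b = 34.9 mm (the shorter side).
I_min = 69.6×34.9³/12 = 2.465×10^5 mm⁴
I = 2.465×10^5 mm⁴ = 2.465×10^-7 m⁴
Effective length L_e = K·L = 0.7 × 6.39 = 4.473 m
P_cr = π²EI / L_e² = π² × 10.9×10⁹ × 2.465×10^-7 / 4.473² = 1.326×10^3 N
Factor of safety n = P_cr / P = 1.3257 / 0.242 = 5.48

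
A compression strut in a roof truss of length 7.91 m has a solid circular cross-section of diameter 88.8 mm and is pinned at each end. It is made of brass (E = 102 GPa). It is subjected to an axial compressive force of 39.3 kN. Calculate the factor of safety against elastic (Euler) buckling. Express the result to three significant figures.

n ≈ 1.25

I = πd⁴/64 = π×88.8⁴/64 = 3.052×10^6 mm⁴
I = 3.052×10^6 mm⁴ = 3.052×10^-6 m⁴
Effective length L_e = K·L = 1 × 7.91 = 7.910 m
P_cr = π²EI / L_e² = π² × 102×10⁹ × 3.052×10^-6 / 7.910² = 4.911×10^4 N
Factor of safety n = P_cr / P = 49.110 / 39.3 = 1.25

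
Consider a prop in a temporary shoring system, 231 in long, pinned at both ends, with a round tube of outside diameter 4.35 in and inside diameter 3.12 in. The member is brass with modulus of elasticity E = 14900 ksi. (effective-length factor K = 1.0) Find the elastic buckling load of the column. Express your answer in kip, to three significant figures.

d_o = 4.35 in, d_i = 3.12 in
I = π(d_o⁴ − d_i⁴)/64 = π(4.35⁴ − 3.120⁴)/64 = 12.92 in⁴
Effective length L_e = K·L = 1 × 231 = 231.0 in
P_cr = π²EI / L_e² = π² × 14900×10³ × 12.92 / 231.0² = 3.562×10^4 lb

P_cr ≈ 35.6 kip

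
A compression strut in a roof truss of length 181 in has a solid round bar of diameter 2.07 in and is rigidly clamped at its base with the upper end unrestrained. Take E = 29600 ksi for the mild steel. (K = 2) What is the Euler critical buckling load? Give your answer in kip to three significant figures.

I = πd⁴/64 = π×2.07⁴/64 = 0.9013 in⁴
Effective length L_e = K·L = 2 × 181 = 362.0 in
P_cr = π²EI / L_e² = π² × 29600×10³ × 0.9013 / 362.0² = 2.009×10^3 lb

P_cr ≈ 2.01 kip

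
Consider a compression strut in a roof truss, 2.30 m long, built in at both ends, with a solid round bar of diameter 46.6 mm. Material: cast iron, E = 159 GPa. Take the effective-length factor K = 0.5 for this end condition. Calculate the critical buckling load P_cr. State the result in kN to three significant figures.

I = πd⁴/64 = π×46.6⁴/64 = 2.315×10^5 mm⁴
I = 2.315×10^5 mm⁴ = 2.315×10^-7 m⁴
Effective length L_e = K·L = 0.5 × 2.30 = 1.150 m
P_cr = π²EI / L_e² = π² × 159×10⁹ × 2.315×10^-7 / 1.150² = 2.747×10^5 N

P_cr ≈ 275 kN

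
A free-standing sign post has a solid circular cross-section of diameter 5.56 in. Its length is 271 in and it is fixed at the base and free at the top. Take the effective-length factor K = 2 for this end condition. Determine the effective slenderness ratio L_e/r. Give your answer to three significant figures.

For a solid circle r = d/4 = 5.56/4 = 1.390 in
L_e = K·L = 2 × 271 = 542.0 in
λ = L_e / r_min = 542.00 / 1.390 = 390

λ ≈ 390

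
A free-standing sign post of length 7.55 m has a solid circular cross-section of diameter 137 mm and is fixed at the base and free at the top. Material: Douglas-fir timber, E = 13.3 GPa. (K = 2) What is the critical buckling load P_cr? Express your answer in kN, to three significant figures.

P_cr ≈ 9.96 kN

I = πd⁴/64 = π×137⁴/64 = 1.729×10^7 mm⁴
I = 1.729×10^7 mm⁴ = 1.729×10^-5 m⁴
Effective length L_e = K·L = 2 × 7.55 = 15.10 m
P_cr = π²EI / L_e² = π² × 13.3×10⁹ × 1.729×10^-5 / 15.10² = 9.955×10^3 N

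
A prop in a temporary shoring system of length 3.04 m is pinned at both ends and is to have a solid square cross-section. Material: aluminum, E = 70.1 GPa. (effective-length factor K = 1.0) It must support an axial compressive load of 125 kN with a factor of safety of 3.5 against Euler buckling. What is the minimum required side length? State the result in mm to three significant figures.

Required P_cr = n·P = 3.5 × 125 = 437.5 kN
L_e = K·L = 1 × 3.04 = 3.040 m
Required I = P_cr·L_e²/(π²E) = 4.375×10^5 × 3.040² / (π² × 7.01×10^10) = 5.844×10^-6 m⁴
I_req = 5.844×10^6 mm⁴
Solid square: I = a⁴/12  ⇒  a = (12I)^(1/4) = (12×5.844×10^6)^(1/4) = 91.5 mm

a ≈ 91.5 mm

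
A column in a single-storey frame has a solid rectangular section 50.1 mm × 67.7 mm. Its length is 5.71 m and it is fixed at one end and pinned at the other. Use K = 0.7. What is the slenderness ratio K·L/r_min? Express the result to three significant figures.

λ ≈ 276

For a rectangle r_min = b/√12 = 50.1/√12 = 14.46 mm
L_e = K·L = 0.7 × 5.71 m = 3.997 m = 3997.0 mm
λ = L_e / r_min = 3997.0 / 14.46 = 276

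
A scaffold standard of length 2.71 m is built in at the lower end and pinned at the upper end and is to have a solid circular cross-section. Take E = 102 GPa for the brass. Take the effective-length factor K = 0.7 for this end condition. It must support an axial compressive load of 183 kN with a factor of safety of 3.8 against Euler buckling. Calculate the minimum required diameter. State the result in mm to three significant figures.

d ≈ 84.4 mm

Required P_cr = n·P = 3.8 × 183 = 695.4 kN
L_e = K·L = 0.7 × 2.71 = 1.897 m
Required I = P_cr·L_e²/(π²E) = 6.954×10^5 × 1.897² / (π² × 1.02×10^11) = 2.486×10^-6 m⁴
I_req = 2.486×10^6 mm⁴
Solid circle: I = πd⁴/64  ⇒  d = (64I/π)^(1/4) = (64×2.486×10^6/π)^(1/4) = 84.4 mm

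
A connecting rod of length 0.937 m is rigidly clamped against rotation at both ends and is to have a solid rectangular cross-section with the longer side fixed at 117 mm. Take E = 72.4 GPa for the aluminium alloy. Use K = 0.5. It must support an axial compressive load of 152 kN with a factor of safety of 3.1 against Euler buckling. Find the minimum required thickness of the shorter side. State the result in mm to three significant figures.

b ≈ 24.6 mm

Required P_cr = n·P = 3.1 × 152 = 471.2 kN
L_e = K·L = 0.5 × 0.937 = 0.4685 m
Required I = P_cr·L_e²/(π²E) = 4.712×10^5 × 0.4685² / (π² × 7.24×10^10) = 1.447×10^-7 m⁴
I_req = 1.447×10^5 mm⁴
Rectangle, weak axis: I_min = h·b³/12 with h = 117 mm fixed  ⇒  b = (12I/h)^(1/3) = 24.6 mm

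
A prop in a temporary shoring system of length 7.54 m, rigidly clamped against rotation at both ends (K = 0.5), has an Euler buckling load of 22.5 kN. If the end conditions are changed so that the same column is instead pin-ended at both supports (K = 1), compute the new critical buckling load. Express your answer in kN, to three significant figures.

P_cr ≈ 5.62 kN

P_cr ∝ 1/K², so P_cr,new = P_cr,old × (K_old/K_new)² = 22.5 × (0.5/1)²
= 22.5 × 0.2500 = 5.62 kN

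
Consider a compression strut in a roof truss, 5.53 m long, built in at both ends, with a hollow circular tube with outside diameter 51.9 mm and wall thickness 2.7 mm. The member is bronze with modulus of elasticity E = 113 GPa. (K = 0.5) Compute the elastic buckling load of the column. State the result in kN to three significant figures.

P_cr ≈ 18.5 kN

Inner diameter d_i = 51.9 − 2×2.7 = 46.50 mm
I = π(d_o⁴ − d_i⁴)/64 = π(51.9⁴ − 46.50⁴)/64 = 1.267×10^5 mm⁴
I = 1.267×10^5 mm⁴ = 1.267×10^-7 m⁴
Effective length L_e = K·L = 0.5 × 5.53 = 2.765 m
P_cr = π²EI / L_e² = π² × 113×10⁹ × 1.267×10^-7 / 2.765² = 1.848×10^4 N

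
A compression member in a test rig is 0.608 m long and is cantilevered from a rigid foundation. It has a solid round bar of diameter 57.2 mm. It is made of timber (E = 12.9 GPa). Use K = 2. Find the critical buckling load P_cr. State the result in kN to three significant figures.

P_cr ≈ 45.2 kN

I = πd⁴/64 = π×57.2⁴/64 = 5.255×10^5 mm⁴
I = 5.255×10^5 mm⁴ = 5.255×10^-7 m⁴
Effective length L_e = K·L = 2 × 0.608 = 1.216 m
P_cr = π²EI / L_e² = π² × 12.9×10⁹ × 5.255×10^-7 / 1.216² = 4.525×10^4 N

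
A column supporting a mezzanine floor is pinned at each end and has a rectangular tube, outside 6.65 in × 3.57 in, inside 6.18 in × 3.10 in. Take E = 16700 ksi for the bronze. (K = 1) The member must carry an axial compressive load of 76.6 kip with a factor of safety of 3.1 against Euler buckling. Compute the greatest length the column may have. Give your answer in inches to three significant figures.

Weak-axis I_min = (h_o·b_o³ − h_i·b_i³)/12 with b_o = 3.57, b_i = 3.100 in (shorter outer/inner sides).
I_min = (6.65×3.57³ − 6.180×3.100³)/12 = 9.872 in⁴
Required critical load P_cr = n·P = 3.1 × 76.6 = 237.5 kip = 2.375×10^5 lb
From P_cr = π²EI/(K·L)²:  L = (1/K)·√(π²EI/P_cr) = (1/1)·√(π²×1.67×10^7×9.872/2.375×10^5)
L = 82.8 in

L_max ≈ 82.8 in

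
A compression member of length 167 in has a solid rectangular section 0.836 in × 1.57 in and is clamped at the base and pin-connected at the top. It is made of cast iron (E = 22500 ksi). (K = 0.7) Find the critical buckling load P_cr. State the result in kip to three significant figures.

Buckling occurs about the weak axis: I_min = h·b³/12 with b = 0.836 in (the shorter side).
I_min = 1.57×0.836³/12 = 7.644×10^-2 in⁴
Effective length L_e = K·L = 0.7 × 167 = 116.9 in
P_cr = π²EI / L_e² = π² × 22500×10³ × 7.644×10^-2 / 116.9² = 1.242×10^3 lb

P_cr ≈ 1.24 kip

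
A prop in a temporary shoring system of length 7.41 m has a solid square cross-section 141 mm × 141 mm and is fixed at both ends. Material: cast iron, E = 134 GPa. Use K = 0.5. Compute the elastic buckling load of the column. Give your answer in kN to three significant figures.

I = a⁴/12 = 141⁴/12 = 3.294×10^7 mm⁴
I = 3.294×10^7 mm⁴ = 3.294×10^-5 m⁴
Effective length L_e = K·L = 0.5 × 7.41 = 3.705 m
P_cr = π²EI / L_e² = π² × 134×10⁹ × 3.294×10^-5 / 3.705² = 3.173×10^6 N

P_cr ≈ 3170 kN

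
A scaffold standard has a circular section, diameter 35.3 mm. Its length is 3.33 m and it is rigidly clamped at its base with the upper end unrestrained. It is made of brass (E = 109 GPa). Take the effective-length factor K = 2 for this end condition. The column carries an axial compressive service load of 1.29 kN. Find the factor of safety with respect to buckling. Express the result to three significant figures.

n ≈ 1.43

I = πd⁴/64 = π×35.3⁴/64 = 7.622×10^4 mm⁴
I = 7.622×10^4 mm⁴ = 7.622×10^-8 m⁴
Effective length L_e = K·L = 2 × 3.33 = 6.660 m
P_cr = π²EI / L_e² = π² × 109×10⁹ × 7.622×10^-8 / 6.660² = 1.849×10^3 N
Factor of safety n = P_cr / P = 1.8486 / 1.29 = 1.43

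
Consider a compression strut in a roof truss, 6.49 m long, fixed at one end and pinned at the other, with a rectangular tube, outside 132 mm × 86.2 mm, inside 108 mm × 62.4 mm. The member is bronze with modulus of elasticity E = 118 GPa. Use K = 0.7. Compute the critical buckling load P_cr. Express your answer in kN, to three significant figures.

P_cr ≈ 274 kN

Weak-axis I_min = (h_o·b_o³ − h_i·b_i³)/12 with b_o = 86.2, b_i = 62.40 mm (shorter outer/inner sides).
I_min = (132×86.2³ − 108.0×62.40³)/12 = 4.859×10^6 mm⁴
I = 4.859×10^6 mm⁴ = 4.859×10^-6 m⁴
Effective length L_e = K·L = 0.7 × 6.49 = 4.543 m
P_cr = π²EI / L_e² = π² × 118×10⁹ × 4.859×10^-6 / 4.543² = 2.742×10^5 N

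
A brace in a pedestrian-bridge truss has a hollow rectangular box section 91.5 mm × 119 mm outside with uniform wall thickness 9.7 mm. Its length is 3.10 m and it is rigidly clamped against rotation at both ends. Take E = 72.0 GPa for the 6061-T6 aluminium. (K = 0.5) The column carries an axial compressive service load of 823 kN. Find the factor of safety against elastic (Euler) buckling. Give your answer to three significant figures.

n ≈ 1.61

Inner dimensions: h_i = 119 − 2×9.7 = 99.60 mm, b_i = 91.5 − 2×9.7 = 72.10 mm
Weak-axis I_min = (h_o·b_o³ − h_i·b_i³)/12 with b_o = 91.5, b_i = 72.10 mm (shorter outer/inner sides).
I_min = (119×91.5³ − 99.60×72.10³)/12 = 4.486×10^6 mm⁴
I = 4.486×10^6 mm⁴ = 4.486×10^-6 m⁴
Effective length L_e = K·L = 0.5 × 3.10 = 1.550 m
P_cr = π²EI / L_e² = π² × 72.0×10⁹ × 4.486×10^-6 / 1.550² = 1.327×10^6 N
Factor of safety n = P_cr / P = 1326.8 / 823 = 1.61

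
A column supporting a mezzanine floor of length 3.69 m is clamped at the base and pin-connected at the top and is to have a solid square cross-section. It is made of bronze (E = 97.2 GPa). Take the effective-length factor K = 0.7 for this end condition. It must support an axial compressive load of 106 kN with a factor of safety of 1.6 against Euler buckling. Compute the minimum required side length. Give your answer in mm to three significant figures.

a ≈ 61.3 mm

Required P_cr = n·P = 1.6 × 106 = 169.6 kN
L_e = K·L = 0.7 × 3.69 = 2.583 m
Required I = P_cr·L_e²/(π²E) = 1.696×10^5 × 2.583² / (π² × 9.72×10^10) = 1.180×10^-6 m⁴
I_req = 1.180×10^6 mm⁴
Solid square: I = a⁴/12  ⇒  a = (12I)^(1/4) = (12×1.180×10^6)^(1/4) = 61.3 mm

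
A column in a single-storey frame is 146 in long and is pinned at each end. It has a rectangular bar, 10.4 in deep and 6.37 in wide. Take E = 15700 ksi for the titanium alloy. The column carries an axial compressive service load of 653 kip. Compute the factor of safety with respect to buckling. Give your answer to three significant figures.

n ≈ 2.49

Buckling occurs about the weak axis: I_min = h·b³/12 with b = 6.37 in (the shorter side).
I_min = 10.4×6.37³/12 = 224.0 in⁴
Effective length L_e = K·L = 1 × 146 = 146.0 in
P_cr = π²EI / L_e² = π² × 15700×10³ × 224.0 / 146.0² = 1.628×10^6 lb
Factor of safety n = P_cr / P = 1628.4 / 653 = 2.49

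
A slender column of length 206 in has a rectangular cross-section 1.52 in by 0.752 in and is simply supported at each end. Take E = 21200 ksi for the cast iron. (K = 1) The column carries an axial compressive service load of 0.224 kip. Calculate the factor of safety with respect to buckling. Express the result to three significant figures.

n ≈ 1.19

Buckling occurs about the weak axis: I_min = h·b³/12 with b = 0.752 in (the shorter side).
I_min = 1.52×0.752³/12 = 5.387×10^-2 in⁴
Effective length L_e = K·L = 1 × 206 = 206.0 in
P_cr = π²EI / L_e² = π² × 21200×10³ × 5.387×10^-2 / 206.0² = 265.6 lb
Factor of safety n = P_cr / P = 0.26559 / 0.224 = 1.19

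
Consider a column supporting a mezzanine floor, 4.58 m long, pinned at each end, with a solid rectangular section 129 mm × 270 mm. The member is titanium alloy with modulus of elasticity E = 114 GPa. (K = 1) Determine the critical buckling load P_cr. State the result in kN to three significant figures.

P_cr ≈ 2590 kN

Buckling occurs about the weak axis: I_min = h·b³/12 with b = 129 mm (the shorter side).
I_min = 270×129³/12 = 4.830×10^7 mm⁴
I = 4.830×10^7 mm⁴ = 4.830×10^-5 m⁴
Effective length L_e = K·L = 1 × 4.58 = 4.580 m
P_cr = π²EI / L_e² = π² × 114×10⁹ × 4.830×10^-5 / 4.580² = 2.591×10^6 N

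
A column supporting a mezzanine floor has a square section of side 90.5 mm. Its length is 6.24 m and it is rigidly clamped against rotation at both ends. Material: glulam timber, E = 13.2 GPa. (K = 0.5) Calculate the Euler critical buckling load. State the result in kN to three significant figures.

P_cr ≈ 74.8 kN

I = a⁴/12 = 90.5⁴/12 = 5.590×10^6 mm⁴
I = 5.590×10^6 mm⁴ = 5.590×10^-6 m⁴
Effective length L_e = K·L = 0.5 × 6.24 = 3.120 m
P_cr = π²EI / L_e² = π² × 13.2×10⁹ × 5.590×10^-6 / 3.120² = 7.481×10^4 N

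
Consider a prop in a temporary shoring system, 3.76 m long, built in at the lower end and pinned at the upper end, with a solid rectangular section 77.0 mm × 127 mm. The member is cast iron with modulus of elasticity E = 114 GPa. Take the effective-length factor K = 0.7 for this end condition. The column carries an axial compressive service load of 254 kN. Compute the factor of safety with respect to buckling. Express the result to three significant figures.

Buckling occurs about the weak axis: I_min = h·b³/12 with b = 77.0 mm (the shorter side).
I_min = 127×77.0³/12 = 4.832×10^6 mm⁴
I = 4.832×10^6 mm⁴ = 4.832×10^-6 m⁴
Effective length L_e = K·L = 0.7 × 3.76 = 2.632 m
P_cr = π²EI / L_e² = π² × 114×10⁹ × 4.832×10^-6 / 2.632² = 7.847×10^5 N
Factor of safety n = P_cr / P = 784.74 / 254 = 3.09

n ≈ 3.09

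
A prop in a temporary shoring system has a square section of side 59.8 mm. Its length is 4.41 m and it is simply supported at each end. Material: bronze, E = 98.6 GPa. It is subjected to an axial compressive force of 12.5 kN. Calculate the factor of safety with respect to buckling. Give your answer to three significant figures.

I = a⁴/12 = 59.8⁴/12 = 1.066×10^6 mm⁴
I = 1.066×10^6 mm⁴ = 1.066×10^-6 m⁴
Effective length L_e = K·L = 1 × 4.41 = 4.410 m
P_cr = π²EI / L_e² = π² × 98.6×10⁹ × 1.066×10^-6 / 4.410² = 5.332×10^4 N
Factor of safety n = P_cr / P = 53.324 / 12.5 = 4.27

n ≈ 4.27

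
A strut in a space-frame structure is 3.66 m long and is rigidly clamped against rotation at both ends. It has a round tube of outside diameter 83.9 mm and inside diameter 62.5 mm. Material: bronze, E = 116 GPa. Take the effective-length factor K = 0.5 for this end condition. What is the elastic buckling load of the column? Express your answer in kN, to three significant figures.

d_o = 83.9 mm, d_i = 62.5 mm
I = π(d_o⁴ − d_i⁴)/64 = π(83.9⁴ − 62.50⁴)/64 = 1.683×10^6 mm⁴
I = 1.683×10^6 mm⁴ = 1.683×10^-6 m⁴
Effective length L_e = K·L = 0.5 × 3.66 = 1.830 m
P_cr = π²EI / L_e² = π² × 116×10⁹ × 1.683×10^-6 / 1.830² = 5.755×10^5 N

P_cr ≈ 575 kN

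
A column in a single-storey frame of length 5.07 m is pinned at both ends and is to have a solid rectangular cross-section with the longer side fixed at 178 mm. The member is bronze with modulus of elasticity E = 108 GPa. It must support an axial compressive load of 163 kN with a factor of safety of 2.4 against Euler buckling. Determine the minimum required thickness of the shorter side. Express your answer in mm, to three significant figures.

b ≈ 86.0 mm

Required P_cr = n·P = 2.4 × 163 = 391.2 kN
L_e = K·L = 1 × 5.07 = 5.070 m
Required I = P_cr·L_e²/(π²E) = 3.912×10^5 × 5.070² / (π² × 1.08×10^11) = 9.434×10^-6 m⁴
I_req = 9.434×10^6 mm⁴
Rectangle, weak axis: I_min = h·b³/12 with h = 178 mm fixed  ⇒  b = (12I/h)^(1/3) = 86.0 mm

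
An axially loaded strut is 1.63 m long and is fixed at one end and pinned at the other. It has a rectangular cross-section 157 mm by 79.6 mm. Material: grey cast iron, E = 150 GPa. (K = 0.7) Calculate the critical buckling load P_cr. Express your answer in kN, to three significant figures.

P_cr ≈ 7500 kN

Buckling occurs about the weak axis: I_min = h·b³/12 with b = 79.6 mm (the shorter side).
I_min = 157×79.6³/12 = 6.599×10^6 mm⁴
I = 6.599×10^6 mm⁴ = 6.599×10^-6 m⁴
Effective length L_e = K·L = 0.7 × 1.63 = 1.141 m
P_cr = π²EI / L_e² = π² × 150×10⁹ × 6.599×10^-6 / 1.141² = 7.504×10^6 N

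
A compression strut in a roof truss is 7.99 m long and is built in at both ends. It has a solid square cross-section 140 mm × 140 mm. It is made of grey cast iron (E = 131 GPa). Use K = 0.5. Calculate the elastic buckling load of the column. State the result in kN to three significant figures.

P_cr ≈ 2590 kN

I = a⁴/12 = 140⁴/12 = 3.201×10^7 mm⁴
I = 3.201×10^7 mm⁴ = 3.201×10^-5 m⁴
Effective length L_e = K·L = 0.5 × 7.99 = 3.995 m
P_cr = π²EI / L_e² = π² × 131×10⁹ × 3.201×10^-5 / 3.995² = 2.593×10^6 N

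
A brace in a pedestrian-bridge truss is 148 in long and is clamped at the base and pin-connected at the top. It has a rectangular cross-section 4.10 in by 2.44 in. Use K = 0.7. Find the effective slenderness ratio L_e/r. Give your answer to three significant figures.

For a rectangle r_min = b/√12 = 2.44/√12 = 0.7044 in
L_e = K·L = 0.7 × 148 = 103.6 in
λ = L_e / r_min = 103.60 / 0.7044 = 147

λ ≈ 147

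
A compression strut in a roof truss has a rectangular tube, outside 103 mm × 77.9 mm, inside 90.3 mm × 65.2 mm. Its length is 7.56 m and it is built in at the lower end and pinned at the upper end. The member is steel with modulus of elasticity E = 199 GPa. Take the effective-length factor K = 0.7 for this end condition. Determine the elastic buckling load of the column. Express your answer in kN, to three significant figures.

Weak-axis I_min = (h_o·b_o³ − h_i·b_i³)/12 with b_o = 77.9, b_i = 65.20 mm (shorter outer/inner sides).
I_min = (103×77.9³ − 90.30×65.20³)/12 = 1.972×10^6 mm⁴
I = 1.972×10^6 mm⁴ = 1.972×10^-6 m⁴
Effective length L_e = K·L = 0.7 × 7.56 = 5.292 m
P_cr = π²EI / L_e² = π² × 199×10⁹ × 1.972×10^-6 / 5.292² = 1.383×10^5 N

P_cr ≈ 138 kN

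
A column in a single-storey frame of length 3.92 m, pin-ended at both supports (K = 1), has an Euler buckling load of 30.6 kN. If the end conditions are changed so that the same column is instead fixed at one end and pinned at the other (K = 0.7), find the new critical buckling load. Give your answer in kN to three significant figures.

P_cr ∝ 1/K², so P_cr,new = P_cr,old × (K_old/K_new)² = 30.6 × (1/0.7)²
= 30.6 × 2.041 = 62.4 kN

P_cr ≈ 62.4 kN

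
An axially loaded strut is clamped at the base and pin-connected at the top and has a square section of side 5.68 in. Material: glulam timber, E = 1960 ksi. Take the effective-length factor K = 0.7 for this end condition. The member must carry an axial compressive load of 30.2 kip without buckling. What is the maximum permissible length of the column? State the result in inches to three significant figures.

L_max ≈ 337 in

I = a⁴/12 = 5.68⁴/12 = 86.74 in⁴
At the buckling limit P_cr = P = 3.020×10^4 lb
From P_cr = π²EI/(K·L)²:  L = (1/K)·√(π²EI/P_cr) = (1/0.7)·√(π²×1.96×10^6×86.74/3.020×10^4)
L = 337 in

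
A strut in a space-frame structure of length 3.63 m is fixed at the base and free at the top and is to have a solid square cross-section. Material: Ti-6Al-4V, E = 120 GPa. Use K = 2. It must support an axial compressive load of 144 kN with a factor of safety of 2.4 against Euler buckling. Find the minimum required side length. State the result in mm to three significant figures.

a ≈ 117 mm

Required P_cr = n·P = 2.4 × 144 = 345.6 kN
L_e = K·L = 2 × 3.63 = 7.260 m
Required I = P_cr·L_e²/(π²E) = 3.456×10^5 × 7.260² / (π² × 1.20×10^11) = 1.538×10^-5 m⁴
I_req = 1.538×10^7 mm⁴
Solid square: I = a⁴/12  ⇒  a = (12I)^(1/4) = (12×1.538×10^7)^(1/4) = 117 mm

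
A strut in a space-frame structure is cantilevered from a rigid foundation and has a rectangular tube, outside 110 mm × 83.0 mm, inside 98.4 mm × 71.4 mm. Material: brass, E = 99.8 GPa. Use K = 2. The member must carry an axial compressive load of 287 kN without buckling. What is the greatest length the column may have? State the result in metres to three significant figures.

Weak-axis I_min = (h_o·b_o³ − h_i·b_i³)/12 with b_o = 83.0, b_i = 71.40 mm (shorter outer/inner sides).
I_min = (110×83.0³ − 98.40×71.40³)/12 = 2.257×10^6 mm⁴
I = 2.257×10^-6 m⁴
At the buckling limit P_cr = P = 2.870×10^5 N
From P_cr = π²EI/(K·L)²:  L = (1/K)·√(π²EI/P_cr) = (1/2)·√(π²×9.98×10^10×2.257×10^-6/2.870×10^5)
L = 1.39 m

L_max ≈ 1.39 m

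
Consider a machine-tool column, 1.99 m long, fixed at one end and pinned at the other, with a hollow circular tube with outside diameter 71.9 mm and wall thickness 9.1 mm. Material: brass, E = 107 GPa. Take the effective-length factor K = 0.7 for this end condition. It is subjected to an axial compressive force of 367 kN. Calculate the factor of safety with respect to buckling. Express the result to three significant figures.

n ≈ 1.34

Inner diameter d_i = 71.9 − 2×9.1 = 53.70 mm
I = π(d_o⁴ − d_i⁴)/64 = π(71.9⁴ − 53.70⁴)/64 = 9.037×10^5 mm⁴
I = 9.037×10^5 mm⁴ = 9.037×10^-7 m⁴
Effective length L_e = K·L = 0.7 × 1.99 = 1.393 m
P_cr = π²EI / L_e² = π² × 107×10⁹ × 9.037×10^-7 / 1.393² = 4.918×10^5 N
Factor of safety n = P_cr / P = 491.80 / 367 = 1.34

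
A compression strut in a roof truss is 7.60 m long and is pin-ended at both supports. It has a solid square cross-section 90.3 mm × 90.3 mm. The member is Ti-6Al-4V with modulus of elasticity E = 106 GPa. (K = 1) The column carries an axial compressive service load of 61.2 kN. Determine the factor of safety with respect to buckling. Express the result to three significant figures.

I = a⁴/12 = 90.3⁴/12 = 5.541×10^6 mm⁴
I = 5.541×10^6 mm⁴ = 5.541×10^-6 m⁴
Effective length L_e = K·L = 1 × 7.60 = 7.600 m
P_cr = π²EI / L_e² = π² × 106×10⁹ × 5.541×10^-6 / 7.600² = 1.004×10^5 N
Factor of safety n = P_cr / P = 100.36 / 61.2 = 1.64

n ≈ 1.64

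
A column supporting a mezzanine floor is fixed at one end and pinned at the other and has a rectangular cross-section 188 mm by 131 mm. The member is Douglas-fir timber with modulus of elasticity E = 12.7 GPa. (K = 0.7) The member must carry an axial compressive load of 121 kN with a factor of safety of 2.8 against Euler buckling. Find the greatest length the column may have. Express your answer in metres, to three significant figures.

Buckling occurs about the weak axis: I_min = h·b³/12 with b = 131 mm (the shorter side).
I_min = 188×131³/12 = 3.522×10^7 mm⁴
I = 3.522×10^-5 m⁴
Required critical load P_cr = n·P = 2.8 × 121 = 338.8 kN = 3.388×10^5 N
From P_cr = π²EI/(K·L)²:  L = (1/K)·√(π²EI/P_cr) = (1/0.7)·√(π²×1.27×10^10×3.522×10^-5/3.388×10^5)
L = 5.16 m

L_max ≈ 5.16 m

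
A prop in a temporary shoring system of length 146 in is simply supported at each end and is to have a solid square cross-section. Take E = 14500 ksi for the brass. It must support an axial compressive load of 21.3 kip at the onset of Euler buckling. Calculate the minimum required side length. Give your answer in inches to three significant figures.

L_e = K·L = 1 × 146 = 146.0 in
Required I = P_cr·L_e²/(π²E) = 2.130×10^4 × 146.0² / (π² × 1.45×10^7) = 3.173 in⁴
Solid square: I = a⁴/12  ⇒  a = (12I)^(1/4) = (12×3.173)^(1/4) = 2.48 in

a ≈ 2.48 in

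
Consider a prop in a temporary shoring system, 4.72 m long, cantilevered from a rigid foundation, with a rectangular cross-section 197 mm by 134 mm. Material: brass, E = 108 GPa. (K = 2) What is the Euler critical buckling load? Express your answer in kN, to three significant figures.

P_cr ≈ 472 kN

Buckling occurs about the weak axis: I_min = h·b³/12 with b = 134 mm (the shorter side).
I_min = 197×134³/12 = 3.950×10^7 mm⁴
I = 3.950×10^7 mm⁴ = 3.950×10^-5 m⁴
Effective length L_e = K·L = 2 × 4.72 = 9.440 m
P_cr = π²EI / L_e² = π² × 108×10⁹ × 3.950×10^-5 / 9.440² = 4.725×10^5 N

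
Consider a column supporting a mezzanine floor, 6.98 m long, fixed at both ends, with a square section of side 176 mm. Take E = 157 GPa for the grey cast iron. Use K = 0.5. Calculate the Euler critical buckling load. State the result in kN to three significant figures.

P_cr ≈ 10200 kN

I = a⁴/12 = 176⁴/12 = 7.996×10^7 mm⁴
I = 7.996×10^7 mm⁴ = 7.996×10^-5 m⁴
Effective length L_e = K·L = 0.5 × 6.98 = 3.490 m
P_cr = π²EI / L_e² = π² × 157×10⁹ × 7.996×10^-5 / 3.490² = 1.017×10^7 N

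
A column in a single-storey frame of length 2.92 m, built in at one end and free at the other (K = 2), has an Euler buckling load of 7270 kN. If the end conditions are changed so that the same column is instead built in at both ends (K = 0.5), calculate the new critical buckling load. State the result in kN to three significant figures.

P_cr ≈ 116000 kN

P_cr ∝ 1/K², so P_cr,new = P_cr,old × (K_old/K_new)² = 7270 × (2/0.5)²
= 7270 × 16.00 = 116000 kN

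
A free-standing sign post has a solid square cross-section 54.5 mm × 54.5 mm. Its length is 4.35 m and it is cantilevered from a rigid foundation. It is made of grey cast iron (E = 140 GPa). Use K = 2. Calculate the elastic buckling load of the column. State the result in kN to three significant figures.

I = a⁴/12 = 54.5⁴/12 = 7.352×10^5 mm⁴
I = 7.352×10^5 mm⁴ = 7.352×10^-7 m⁴
Effective length L_e = K·L = 2 × 4.35 = 8.700 m
P_cr = π²EI / L_e² = π² × 140×10⁹ × 7.352×10^-7 / 8.700² = 1.342×10^4 N

P_cr ≈ 13.4 kN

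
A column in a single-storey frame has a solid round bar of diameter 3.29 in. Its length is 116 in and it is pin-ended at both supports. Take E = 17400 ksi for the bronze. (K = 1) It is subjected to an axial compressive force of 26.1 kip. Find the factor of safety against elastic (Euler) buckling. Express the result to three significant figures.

n ≈ 2.81

I = πd⁴/64 = π×3.29⁴/64 = 5.751 in⁴
Effective length L_e = K·L = 1 × 116 = 116.0 in
P_cr = π²EI / L_e² = π² × 17400×10³ × 5.751 / 116.0² = 7.340×10^4 lb
Factor of safety n = P_cr / P = 73.398 / 26.1 = 2.81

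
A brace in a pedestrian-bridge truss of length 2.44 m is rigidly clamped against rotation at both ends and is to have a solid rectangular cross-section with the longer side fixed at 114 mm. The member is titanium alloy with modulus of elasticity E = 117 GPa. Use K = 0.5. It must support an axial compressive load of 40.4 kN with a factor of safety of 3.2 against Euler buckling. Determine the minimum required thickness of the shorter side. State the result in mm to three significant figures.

b ≈ 26.0 mm

Required P_cr = n·P = 3.2 × 40.4 = 129.3 kN
L_e = K·L = 0.5 × 2.44 = 1.220 m
Required I = P_cr·L_e²/(π²E) = 1.293×10^5 × 1.220² / (π² × 1.17×10^11) = 1.666×10^-7 m⁴
I_req = 1.666×10^5 mm⁴
Rectangle, weak axis: I_min = h·b³/12 with h = 114 mm fixed  ⇒  b = (12I/h)^(1/3) = 26.0 mm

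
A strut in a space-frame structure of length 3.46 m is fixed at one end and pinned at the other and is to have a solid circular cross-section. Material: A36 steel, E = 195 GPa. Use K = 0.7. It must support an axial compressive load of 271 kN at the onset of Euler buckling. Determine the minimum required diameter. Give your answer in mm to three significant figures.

L_e = K·L = 0.7 × 3.46 = 2.422 m
Required I = P_cr·L_e²/(π²E) = 2.710×10^5 × 2.422² / (π² × 1.95×10^11) = 8.260×10^-7 m⁴
I_req = 8.260×10^5 mm⁴
Solid circle: I = πd⁴/64  ⇒  d = (64I/π)^(1/4) = (64×8.260×10^5/π)^(1/4) = 64.0 mm

d ≈ 64.0 mm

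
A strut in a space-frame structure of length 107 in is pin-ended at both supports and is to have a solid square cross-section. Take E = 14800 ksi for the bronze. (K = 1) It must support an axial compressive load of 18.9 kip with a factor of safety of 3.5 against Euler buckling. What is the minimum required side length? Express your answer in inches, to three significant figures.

a ≈ 2.81 in

Required P_cr = n·P = 3.5 × 18.9 = 66.15 kip
L_e = K·L = 1 × 107 = 107.0 in
Required I = P_cr·L_e²/(π²E) = 6.615×10^4 × 107.0² / (π² × 1.48×10^7) = 5.185 in⁴
Solid square: I = a⁴/12  ⇒  a = (12I)^(1/4) = (12×5.185)^(1/4) = 2.81 in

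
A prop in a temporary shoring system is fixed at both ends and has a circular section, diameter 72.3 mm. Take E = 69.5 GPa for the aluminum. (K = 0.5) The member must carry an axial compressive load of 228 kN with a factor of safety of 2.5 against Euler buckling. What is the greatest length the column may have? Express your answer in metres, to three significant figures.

I = πd⁴/64 = π×72.3⁴/64 = 1.341×10^6 mm⁴
I = 1.341×10^-6 m⁴
Required critical load P_cr = n·P = 2.5 × 228 = 570.0 kN = 5.700×10^5 N
From P_cr = π²EI/(K·L)²:  L = (1/K)·√(π²EI/P_cr) = (1/0.5)·√(π²×6.95×10^10×1.341×10^-6/5.700×10^5)
L = 2.54 m

L_max ≈ 2.54 m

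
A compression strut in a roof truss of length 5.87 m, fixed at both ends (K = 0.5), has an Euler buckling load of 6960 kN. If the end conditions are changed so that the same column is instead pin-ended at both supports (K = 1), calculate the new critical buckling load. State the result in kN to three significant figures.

P_cr ≈ 1740 kN

P_cr ∝ 1/K², so P_cr,new = P_cr,old × (K_old/K_new)² = 6960 × (0.5/1)²
= 6960 × 0.2500 = 1740 kN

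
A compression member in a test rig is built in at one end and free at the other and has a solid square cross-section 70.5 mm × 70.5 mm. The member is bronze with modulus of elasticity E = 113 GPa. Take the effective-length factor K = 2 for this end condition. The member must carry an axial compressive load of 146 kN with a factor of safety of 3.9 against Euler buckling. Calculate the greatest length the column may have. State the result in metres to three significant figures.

L_max ≈ 1.00 m

I = a⁴/12 = 70.5⁴/12 = 2.059×10^6 mm⁴
I = 2.059×10^-6 m⁴
Required critical load P_cr = n·P = 3.9 × 146 = 569.4 kN = 5.694×10^5 N
From P_cr = π²EI/(K·L)²:  L = (1/K)·√(π²EI/P_cr) = (1/2)·√(π²×1.13×10^11×2.059×10^-6/5.694×10^5)
L = 1.00 m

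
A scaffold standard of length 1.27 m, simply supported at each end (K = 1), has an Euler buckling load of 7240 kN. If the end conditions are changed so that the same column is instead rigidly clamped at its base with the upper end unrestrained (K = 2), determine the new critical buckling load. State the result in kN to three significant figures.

P_cr ≈ 1810 kN

P_cr ∝ 1/K², so P_cr,new = P_cr,old × (K_old/K_new)² = 7240 × (1/2)²
= 7240 × 0.2500 = 1810 kN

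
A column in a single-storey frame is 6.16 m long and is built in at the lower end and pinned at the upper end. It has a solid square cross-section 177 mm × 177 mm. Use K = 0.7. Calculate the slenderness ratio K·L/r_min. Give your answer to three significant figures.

λ ≈ 84.4

For a square r = a/√12 = 177/√12 = 51.10 mm
L_e = K·L = 0.7 × 6.16 m = 4.312 m = 4312.0 mm
λ = L_e / r_min = 4312.0 / 51.10 = 84.4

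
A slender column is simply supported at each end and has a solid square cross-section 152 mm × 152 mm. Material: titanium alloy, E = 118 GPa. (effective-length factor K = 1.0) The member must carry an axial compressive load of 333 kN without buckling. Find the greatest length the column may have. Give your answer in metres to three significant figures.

I = a⁴/12 = 152⁴/12 = 4.448×10^7 mm⁴
I = 4.448×10^-5 m⁴
At the buckling limit P_cr = P = 3.330×10^5 N
From P_cr = π²EI/(K·L)²:  L = (1/K)·√(π²EI/P_cr) = (1/1)·√(π²×1.18×10^11×4.448×10^-5/3.330×10^5)
L = 12.5 m

L_max ≈ 12.5 m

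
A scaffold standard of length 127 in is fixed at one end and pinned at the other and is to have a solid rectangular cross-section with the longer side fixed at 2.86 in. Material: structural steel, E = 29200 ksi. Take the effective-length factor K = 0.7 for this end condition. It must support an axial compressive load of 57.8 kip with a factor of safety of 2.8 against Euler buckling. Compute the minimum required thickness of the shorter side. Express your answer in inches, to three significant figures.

b ≈ 2.65 in

Required P_cr = n·P = 2.8 × 57.8 = 161.8 kip
L_e = K·L = 0.7 × 127 = 88.90 in
Required I = P_cr·L_e²/(π²E) = 1.618×10^5 × 88.90² / (π² × 2.92×10^7) = 4.438 in⁴
Rectangle, weak axis: I_min = h·b³/12 with h = 2.86 in fixed  ⇒  b = (12I/h)^(1/3) = 2.65 in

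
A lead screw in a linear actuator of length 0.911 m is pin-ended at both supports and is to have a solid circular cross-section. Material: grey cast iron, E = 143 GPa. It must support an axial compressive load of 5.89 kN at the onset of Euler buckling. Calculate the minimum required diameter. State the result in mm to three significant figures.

d ≈ 16.3 mm

L_e = K·L = 1 × 0.911 = 0.9110 m
Required I = P_cr·L_e²/(π²E) = 5.890×10^3 × 0.9110² / (π² × 1.43×10^11) = 3.464×10^-9 m⁴
I_req = 3.464×10^3 mm⁴
Solid circle: I = πd⁴/64  ⇒  d = (64I/π)^(1/4) = (64×3.464×10^3/π)^(1/4) = 16.3 mm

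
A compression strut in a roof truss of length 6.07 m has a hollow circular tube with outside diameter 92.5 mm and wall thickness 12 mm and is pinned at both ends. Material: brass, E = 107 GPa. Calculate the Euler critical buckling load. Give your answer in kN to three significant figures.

Inner diameter d_i = 92.5 − 2×12 = 68.50 mm
I = π(d_o⁴ − d_i⁴)/64 = π(92.5⁴ − 68.50⁴)/64 = 2.513×10^6 mm⁴
I = 2.513×10^6 mm⁴ = 2.513×10^-6 m⁴
Effective length L_e = K·L = 1 × 6.07 = 6.070 m
P_cr = π²EI / L_e² = π² × 107×10⁹ × 2.513×10^-6 / 6.070² = 7.202×10^4 N

P_cr ≈ 72.0 kN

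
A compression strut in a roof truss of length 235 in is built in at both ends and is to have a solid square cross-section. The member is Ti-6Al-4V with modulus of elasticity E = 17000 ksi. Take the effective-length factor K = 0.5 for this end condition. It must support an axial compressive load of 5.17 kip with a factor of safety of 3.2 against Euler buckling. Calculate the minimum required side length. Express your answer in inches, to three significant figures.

Required P_cr = n·P = 3.2 × 5.17 = 16.54 kip
L_e = K·L = 0.5 × 235 = 117.5 in
Required I = P_cr·L_e²/(π²E) = 1.654×10^4 × 117.5² / (π² × 1.70×10^7) = 1.361 in⁴
Solid square: I = a⁴/12  ⇒  a = (12I)^(1/4) = (12×1.361)^(1/4) = 2.01 in

a ≈ 2.01 in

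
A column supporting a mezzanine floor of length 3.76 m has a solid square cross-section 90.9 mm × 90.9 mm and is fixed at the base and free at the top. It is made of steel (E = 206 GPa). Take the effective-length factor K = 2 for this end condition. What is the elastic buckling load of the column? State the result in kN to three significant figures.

P_cr ≈ 205 kN

I = a⁴/12 = 90.9⁴/12 = 5.690×10^6 mm⁴
I = 5.690×10^6 mm⁴ = 5.690×10^-6 m⁴
Effective length L_e = K·L = 2 × 3.76 = 7.520 m
P_cr = π²EI / L_e² = π² × 206×10⁹ × 5.690×10^-6 / 7.520² = 2.046×10^5 N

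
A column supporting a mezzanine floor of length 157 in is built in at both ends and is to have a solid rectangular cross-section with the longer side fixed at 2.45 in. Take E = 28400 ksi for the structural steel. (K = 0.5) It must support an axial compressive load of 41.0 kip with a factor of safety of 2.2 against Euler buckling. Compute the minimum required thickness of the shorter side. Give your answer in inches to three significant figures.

Required P_cr = n·P = 2.2 × 41.0 = 90.20 kip
L_e = K·L = 0.5 × 157 = 78.50 in
Required I = P_cr·L_e²/(π²E) = 9.020×10^4 × 78.50² / (π² × 2.84×10^7) = 1.983 in⁴
Rectangle, weak axis: I_min = h·b³/12 with h = 2.45 in fixed  ⇒  b = (12I/h)^(1/3) = 2.13 in

b ≈ 2.13 in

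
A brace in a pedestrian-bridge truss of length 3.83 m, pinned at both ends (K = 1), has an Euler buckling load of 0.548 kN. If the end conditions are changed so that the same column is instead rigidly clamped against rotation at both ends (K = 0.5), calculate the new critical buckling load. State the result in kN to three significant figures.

P_cr ≈ 2.19 kN

P_cr ∝ 1/K², so P_cr,new = P_cr,old × (K_old/K_new)² = 0.548 × (1/0.5)²
= 0.548 × 4.000 = 2.19 kN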